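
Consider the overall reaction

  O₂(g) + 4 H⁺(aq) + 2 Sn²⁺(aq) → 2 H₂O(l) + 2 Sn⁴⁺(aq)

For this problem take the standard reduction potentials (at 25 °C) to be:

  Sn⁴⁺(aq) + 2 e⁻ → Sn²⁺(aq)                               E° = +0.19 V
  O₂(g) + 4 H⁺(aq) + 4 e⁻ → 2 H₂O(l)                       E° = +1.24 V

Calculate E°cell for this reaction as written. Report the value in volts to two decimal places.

The O₂/H₂O couple has the higher reduction potential, so it is the cathode; Sn⁴⁺/Sn²⁺ is oxidised at the anode.
E°cell = E°(cathode) − E°(anode) = (+1.24) − (+0.19) = +1.05 V.

+1.05 V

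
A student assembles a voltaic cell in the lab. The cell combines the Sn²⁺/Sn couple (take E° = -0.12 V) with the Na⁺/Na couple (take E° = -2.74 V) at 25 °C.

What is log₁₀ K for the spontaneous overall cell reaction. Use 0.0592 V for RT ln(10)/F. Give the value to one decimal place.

Cathode: Sn²⁺/Sn; anode: Na⁺/Na. E°cell = +2.62 V, n = 2.
log K = nE°cell / 0.0592 = (2)(+2.62) / 0.0592 = 88.5.

88.5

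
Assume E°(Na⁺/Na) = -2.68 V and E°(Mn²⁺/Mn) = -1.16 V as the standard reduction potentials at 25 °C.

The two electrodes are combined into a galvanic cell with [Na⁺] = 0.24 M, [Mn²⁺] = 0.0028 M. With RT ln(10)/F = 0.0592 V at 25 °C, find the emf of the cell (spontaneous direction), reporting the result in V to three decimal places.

Mn²⁺/Mn is the cathode (higher E°), Na⁺/Na the anode: E°cell = -1.16 − (-2.68) = +1.52 V, n = 2.
Overall: Mn²⁺(aq) + 2 Na(s) → Mn(s) + 2 Na⁺(aq)
Q = [Na⁺]^2 / ([Mn²⁺]); log Q = 1.313.
E = E° − (0.0592/n) log Q = +1.52 − (0.0592/2)(1.313) = +1.481 V.

+1.481 V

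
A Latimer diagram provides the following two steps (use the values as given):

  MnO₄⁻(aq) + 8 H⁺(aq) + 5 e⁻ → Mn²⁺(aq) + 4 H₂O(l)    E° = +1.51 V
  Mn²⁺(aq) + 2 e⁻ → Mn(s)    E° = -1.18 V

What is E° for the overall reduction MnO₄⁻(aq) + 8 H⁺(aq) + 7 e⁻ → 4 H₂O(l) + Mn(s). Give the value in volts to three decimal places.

+0.741 V

Adding the free-energy changes (−nFE°) of the two steps gives −n₃FE°₃ = −n₁FE°₁ − n₂FE°₂.
E°₃ = (5×+1.51 + 2×-1.18) / 7 = (+5.190) / 7 = +0.741 V.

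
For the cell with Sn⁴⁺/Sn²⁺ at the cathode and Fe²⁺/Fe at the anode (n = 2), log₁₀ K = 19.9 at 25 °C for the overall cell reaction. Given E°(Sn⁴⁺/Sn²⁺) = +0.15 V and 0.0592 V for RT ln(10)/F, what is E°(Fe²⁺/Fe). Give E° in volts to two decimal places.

-0.44 V

E°cell = (0.0592/n)·log K = (0.0592/2)(19.9) = +0.589 V.
Since Sn⁴⁺/Sn²⁺ is the cathode and Fe²⁺/Fe the anode, E°cell = E°(Sn⁴⁺/Sn²⁺) − E°(Fe²⁺/Fe).
So E°(Fe²⁺/Fe) = E°(Sn⁴⁺/Sn²⁺) − E°cell = (+0.15) − (+0.589) = -0.44 V.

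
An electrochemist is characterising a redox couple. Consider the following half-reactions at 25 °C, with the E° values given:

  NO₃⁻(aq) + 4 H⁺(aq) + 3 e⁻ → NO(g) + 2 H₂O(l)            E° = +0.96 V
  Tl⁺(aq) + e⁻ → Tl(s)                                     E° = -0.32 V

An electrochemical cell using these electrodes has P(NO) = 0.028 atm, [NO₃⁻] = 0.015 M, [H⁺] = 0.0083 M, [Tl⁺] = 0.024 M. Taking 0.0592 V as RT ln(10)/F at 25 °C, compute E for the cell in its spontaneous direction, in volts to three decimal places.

NO₃⁻/NO is the cathode (higher E°), Tl⁺/Tl the anode: E°cell = +0.96 − (-0.32) = +1.28 V, n = 3.
Overall: NO₃⁻(aq) + 4 H⁺(aq) + 3 Tl(s) → NO(g) + 2 H₂O(l) + 3 Tl⁺(aq)
Q = P(NO)·[Tl⁺]^3 / ([NO₃⁻]·[H⁺]^4); log Q = 3.735.
E = E° − (0.0592/n) log Q = +1.28 − (0.0592/3)(3.735) = +1.206 V.

+1.206 V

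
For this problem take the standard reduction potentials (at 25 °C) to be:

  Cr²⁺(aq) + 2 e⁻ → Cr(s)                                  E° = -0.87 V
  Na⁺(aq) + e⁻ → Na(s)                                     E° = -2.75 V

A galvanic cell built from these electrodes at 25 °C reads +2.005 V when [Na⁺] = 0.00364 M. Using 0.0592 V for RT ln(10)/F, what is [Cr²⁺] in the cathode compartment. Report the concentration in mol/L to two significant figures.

0.22 M

Cr²⁺/Cr is the cathode, Na⁺/Na the anode: E°cell = +1.88 V, n = 2.
Overall reaction: Cr²⁺(aq) + 2 Na(s) → Cr(s) + 2 Na⁺(aq); Q = [Na⁺]^2/[Cr²⁺]^1.
From E = E° − (0.0592/n) log Q: log Q = (E° − E)·n/0.0592 = (+1.88 − (+2.005))·2/0.0592 = -4.2230.
So 1·log[Cr²⁺] = 2·log(0.00364) − log Q = -4.8778 − (-4.2230) = -0.6548; [Cr²⁺] = 10^(-0.6548) ≈ 0.22 M.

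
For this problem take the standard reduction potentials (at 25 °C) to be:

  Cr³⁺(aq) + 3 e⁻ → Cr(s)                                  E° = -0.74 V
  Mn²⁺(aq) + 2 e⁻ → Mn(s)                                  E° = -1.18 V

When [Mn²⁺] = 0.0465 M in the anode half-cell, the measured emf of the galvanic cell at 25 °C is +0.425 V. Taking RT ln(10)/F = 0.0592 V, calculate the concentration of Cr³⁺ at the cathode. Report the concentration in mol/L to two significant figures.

Cr³⁺/Cr is the cathode, Mn²⁺/Mn the anode: E°cell = +0.44 V, n = 6.
Overall reaction: 2 Cr³⁺(aq) + 3 Mn(s) → 2 Cr(s) + 3 Mn²⁺(aq); Q = [Mn²⁺]^3/[Cr³⁺]^2.
From E = E° − (0.0592/n) log Q: log Q = (E° − E)·n/0.0592 = (+0.44 − (+0.425))·6/0.0592 = 1.5203.
So 2·log[Cr³⁺] = 3·log(0.0465) − log Q = -3.9976 − (1.5203) = -5.5179; log[Cr³⁺] = -5.5179 / 2 = -2.7590; [Cr³⁺] = 10^(-2.7590) ≈ 0.0017 M.

0.0017 M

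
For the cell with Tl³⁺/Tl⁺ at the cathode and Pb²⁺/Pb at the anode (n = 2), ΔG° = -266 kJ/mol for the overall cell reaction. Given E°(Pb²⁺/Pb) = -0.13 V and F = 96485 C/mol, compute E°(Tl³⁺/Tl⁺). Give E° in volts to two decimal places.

E°cell = −ΔG°/(nF) = −(-266×10³)/((2)(96485)) = +1.378 V.
Since Tl³⁺/Tl⁺ is the cathode and Pb²⁺/Pb the anode, E°cell = E°(Tl³⁺/Tl⁺) − E°(Pb²⁺/Pb).
So E°(Tl³⁺/Tl⁺) = E°cell + E°(Pb²⁺/Pb) = +1.378 + (-0.13) = +1.25 V.

+1.25 V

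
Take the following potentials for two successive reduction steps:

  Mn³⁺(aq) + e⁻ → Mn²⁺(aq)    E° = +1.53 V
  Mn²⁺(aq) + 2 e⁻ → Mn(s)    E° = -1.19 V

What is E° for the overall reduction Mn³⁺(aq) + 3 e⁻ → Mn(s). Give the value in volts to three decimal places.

-0.283 V

Adding the free-energy changes (−nFE°) of the two steps gives −n₃FE°₃ = −n₁FE°₁ − n₂FE°₂.
E°₃ = (1×+1.53 + 2×-1.19) / 3 = (-0.850) / 3 = -0.283 V.
Simply averaging or adding the two E° values would be wrong; the electron-weighted sum is required.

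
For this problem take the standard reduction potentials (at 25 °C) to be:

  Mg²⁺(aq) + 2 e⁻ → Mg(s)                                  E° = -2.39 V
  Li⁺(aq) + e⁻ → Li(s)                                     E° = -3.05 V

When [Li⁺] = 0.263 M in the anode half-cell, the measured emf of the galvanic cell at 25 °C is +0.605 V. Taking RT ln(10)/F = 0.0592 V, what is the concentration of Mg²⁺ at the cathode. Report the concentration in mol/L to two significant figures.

0.00096 M

Mg²⁺/Mg is the cathode, Li⁺/Li the anode: E°cell = +0.66 V, n = 2.
Overall reaction: Mg²⁺(aq) + 2 Li(s) → Mg(s) + 2 Li⁺(aq); Q = [Li⁺]^2/[Mg²⁺]^1.
From E = E° − (0.0592/n) log Q: log Q = (E° − E)·n/0.0592 = (+0.66 − (+0.605))·2/0.0592 = 1.8581.
So 1·log[Mg²⁺] = 2·log(0.263) − log Q = -1.1601 − (1.8581) = -3.0182; [Mg²⁺] = 10^(-3.0182) ≈ 0.00096 M.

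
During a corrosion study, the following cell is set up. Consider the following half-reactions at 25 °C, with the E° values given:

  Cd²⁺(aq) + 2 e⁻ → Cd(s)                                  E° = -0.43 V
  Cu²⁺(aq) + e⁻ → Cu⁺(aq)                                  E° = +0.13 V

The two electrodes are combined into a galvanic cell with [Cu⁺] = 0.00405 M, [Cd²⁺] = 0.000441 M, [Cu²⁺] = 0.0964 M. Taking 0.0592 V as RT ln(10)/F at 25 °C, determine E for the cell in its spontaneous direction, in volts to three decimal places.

+0.741 V

Cu²⁺/Cu⁺ is the cathode (higher E°), Cd²⁺/Cd the anode: E°cell = +0.13 − (-0.43) = +0.56 V, n = 2.
Overall: 2 Cu²⁺(aq) + Cd(s) → 2 Cu⁺(aq) + Cd²⁺(aq)
Q = [Cu⁺]^2·[Cd²⁺] / ([Cu²⁺]^2); log Q = -6.109.
E = E° − (0.0592/n) log Q = +0.56 − (0.0592/2)(-6.109) = +0.741 V.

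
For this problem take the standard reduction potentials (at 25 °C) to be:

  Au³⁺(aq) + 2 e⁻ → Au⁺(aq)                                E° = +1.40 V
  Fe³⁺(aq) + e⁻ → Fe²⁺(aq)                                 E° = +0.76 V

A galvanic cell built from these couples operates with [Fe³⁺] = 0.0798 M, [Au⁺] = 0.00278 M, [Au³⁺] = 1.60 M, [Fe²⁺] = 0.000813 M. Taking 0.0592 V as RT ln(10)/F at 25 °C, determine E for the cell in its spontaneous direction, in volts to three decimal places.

Au³⁺/Au⁺ is the cathode (higher E°), Fe³⁺/Fe²⁺ the anode: E°cell = +1.40 − (+0.76) = +0.64 V, n = 2.
Overall: Au³⁺(aq) + 2 Fe²⁺(aq) → Au⁺(aq) + 2 Fe³⁺(aq)
Q = [Au⁺]·[Fe³⁺]^2 / ([Au³⁺]·[Fe²⁺]^2); log Q = 1.224.
E = E° − (0.0592/n) log Q = +0.64 − (0.0592/2)(1.224) = +0.604 V.

+0.604 V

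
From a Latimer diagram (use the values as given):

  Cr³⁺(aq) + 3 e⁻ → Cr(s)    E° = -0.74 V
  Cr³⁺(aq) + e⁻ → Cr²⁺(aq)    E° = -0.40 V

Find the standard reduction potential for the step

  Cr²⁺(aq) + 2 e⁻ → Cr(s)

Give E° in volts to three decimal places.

-0.910 V

Sequential free energies add, so n₃E°₃ = n₁E°₁ + n₂E°₂.
With n₃ = 3, and the known step contributing 1×(-0.40) V, the unknown satisfies 2·E° = 3×(-0.74) − 1×(-0.40) = -1.820.
E° = -1.820 / 2 = -0.910 V.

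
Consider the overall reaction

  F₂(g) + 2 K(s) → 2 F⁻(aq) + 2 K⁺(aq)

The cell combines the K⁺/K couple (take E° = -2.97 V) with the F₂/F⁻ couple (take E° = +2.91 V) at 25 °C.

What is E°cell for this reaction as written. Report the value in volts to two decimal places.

+5.88 V

The F₂/F⁻ couple has the higher reduction potential, so it is the cathode; K⁺/K is oxidised at the anode.
E°cell = E°(cathode) − E°(anode) = (+2.91) − (-2.97) = +5.88 V.
Since E°cell > 0, the reaction is spontaneous under standard conditions.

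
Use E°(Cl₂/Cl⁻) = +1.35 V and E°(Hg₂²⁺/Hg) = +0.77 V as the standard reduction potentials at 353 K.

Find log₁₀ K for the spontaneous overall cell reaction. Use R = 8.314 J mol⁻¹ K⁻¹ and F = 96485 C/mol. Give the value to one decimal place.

Cathode: Cl₂/Cl⁻; anode: Hg₂²⁺/Hg. E°cell = (+1.35) − (+0.77) = +0.58 V, with n = 2.
ΔG° = −nFE° = −RT ln K, so ln K = nFE°/(RT) = (2)(96485)(+0.58) / ((8.314)(353)) = 38.136.
log₁₀ K = 38.136 / ln 10 = 16.6.

16.6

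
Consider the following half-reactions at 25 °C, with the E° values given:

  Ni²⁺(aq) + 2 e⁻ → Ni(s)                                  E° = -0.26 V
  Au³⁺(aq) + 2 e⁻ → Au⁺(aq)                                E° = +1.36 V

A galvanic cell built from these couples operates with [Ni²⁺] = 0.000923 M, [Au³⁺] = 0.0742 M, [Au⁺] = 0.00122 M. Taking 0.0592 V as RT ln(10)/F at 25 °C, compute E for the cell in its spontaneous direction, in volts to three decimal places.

+1.763 V

Au³⁺/Au⁺ is the cathode (higher E°), Ni²⁺/Ni the anode: E°cell = +1.36 − (-0.26) = +1.62 V, n = 2.
Overall: Au³⁺(aq) + Ni(s) → Au⁺(aq) + Ni²⁺(aq)
Q = [Au⁺]·[Ni²⁺] / ([Au³⁺]); log Q = -4.819.
E = E° − (0.0592/n) log Q = +1.62 − (0.0592/2)(-4.819) = +1.763 V.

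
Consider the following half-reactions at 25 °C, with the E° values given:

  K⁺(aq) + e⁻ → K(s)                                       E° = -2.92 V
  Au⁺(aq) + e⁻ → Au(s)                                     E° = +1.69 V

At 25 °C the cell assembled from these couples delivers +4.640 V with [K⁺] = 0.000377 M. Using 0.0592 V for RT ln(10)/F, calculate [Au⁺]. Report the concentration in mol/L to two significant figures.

0.0012 M

Au⁺/Au is the cathode, K⁺/K the anode: E°cell = +4.61 V, n = 1.
Overall reaction: Au⁺(aq) + K(s) → Au(s) + K⁺(aq); Q = [K⁺]^1/[Au⁺]^1.
From E = E° − (0.0592/n) log Q: log Q = (E° − E)·n/0.0592 = (+4.61 − (+4.640))·1/0.0592 = -0.5068.
So 1·log[Au⁺] = 1·log(0.000377) − log Q = -3.4237 − (-0.5068) = -2.9169; [Au⁺] = 10^(-2.9169) ≈ 0.0012 M.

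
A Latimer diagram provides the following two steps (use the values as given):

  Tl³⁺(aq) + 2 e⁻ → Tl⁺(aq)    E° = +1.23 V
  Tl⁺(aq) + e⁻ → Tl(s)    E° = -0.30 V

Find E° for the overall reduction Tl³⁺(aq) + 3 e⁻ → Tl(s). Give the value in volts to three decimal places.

Adding the free-energy changes (−nFE°) of the two steps gives −n₃FE°₃ = −n₁FE°₁ − n₂FE°₂.
E°₃ = (2×+1.23 + 1×-0.30) / 3 = (+2.160) / 3 = +0.720 V.

+0.720 V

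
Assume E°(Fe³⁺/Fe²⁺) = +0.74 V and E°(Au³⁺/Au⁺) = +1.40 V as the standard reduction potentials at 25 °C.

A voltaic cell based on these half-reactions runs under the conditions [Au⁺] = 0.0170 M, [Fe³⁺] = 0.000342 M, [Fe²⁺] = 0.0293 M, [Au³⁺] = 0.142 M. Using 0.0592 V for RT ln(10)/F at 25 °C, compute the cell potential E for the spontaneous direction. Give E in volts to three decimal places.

+0.802 V

Au³⁺/Au⁺ is the cathode (higher E°), Fe³⁺/Fe²⁺ the anode: E°cell = +1.40 − (+0.74) = +0.66 V, n = 2.
Overall: Au³⁺(aq) + 2 Fe²⁺(aq) → Au⁺(aq) + 2 Fe³⁺(aq)
Q = [Au⁺]·[Fe³⁺]^2 / ([Au³⁺]·[Fe²⁺]^2); log Q = -4.788.
E = E° − (0.0592/n) log Q = +0.66 − (0.0592/2)(-4.788) = +0.802 V.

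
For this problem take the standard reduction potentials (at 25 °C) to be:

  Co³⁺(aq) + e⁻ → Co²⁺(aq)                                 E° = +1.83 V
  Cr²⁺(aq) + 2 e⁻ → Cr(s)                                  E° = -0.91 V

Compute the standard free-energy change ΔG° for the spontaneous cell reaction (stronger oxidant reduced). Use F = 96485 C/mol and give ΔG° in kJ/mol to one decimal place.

Co³⁺/Co²⁺ (E° = +1.83 V) is the cathode; Cr²⁺/Cr (E° = -0.91 V) is the anode, so E°cell = +2.74 V.
Balancing electrons gives n = 2 (lcm of 1 and 2).
ΔG° = −nFE° = −(2)(96485)(+2.74) = -528,738 J = -528.7 kJ/mol.

-528.7 kJ/mol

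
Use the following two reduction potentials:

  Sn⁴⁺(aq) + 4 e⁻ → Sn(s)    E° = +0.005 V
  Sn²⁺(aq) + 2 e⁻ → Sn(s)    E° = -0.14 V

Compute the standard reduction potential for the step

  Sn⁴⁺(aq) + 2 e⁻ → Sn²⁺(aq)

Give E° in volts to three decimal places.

+0.150 V

Sequential free energies add, so n₃E°₃ = n₁E°₁ + n₂E°₂.
With n₃ = 4, and the known step contributing 2×(-0.14) V, the unknown satisfies 2·E° = 4×(+0.005) − 2×(-0.14) = +0.300.
E° = +0.300 / 2 = +0.150 V.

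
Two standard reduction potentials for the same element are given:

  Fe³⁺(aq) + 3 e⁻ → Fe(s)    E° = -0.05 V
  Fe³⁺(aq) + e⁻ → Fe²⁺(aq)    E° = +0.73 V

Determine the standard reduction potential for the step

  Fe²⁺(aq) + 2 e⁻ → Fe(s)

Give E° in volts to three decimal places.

-0.440 V

Sequential free energies add, so n₃E°₃ = n₁E°₁ + n₂E°₂.
With n₃ = 3, and the known step contributing 1×(+0.73) V, the unknown satisfies 2·E° = 3×(-0.05) − 1×(+0.73) = -0.880.
E° = -0.880 / 2 = -0.440 V.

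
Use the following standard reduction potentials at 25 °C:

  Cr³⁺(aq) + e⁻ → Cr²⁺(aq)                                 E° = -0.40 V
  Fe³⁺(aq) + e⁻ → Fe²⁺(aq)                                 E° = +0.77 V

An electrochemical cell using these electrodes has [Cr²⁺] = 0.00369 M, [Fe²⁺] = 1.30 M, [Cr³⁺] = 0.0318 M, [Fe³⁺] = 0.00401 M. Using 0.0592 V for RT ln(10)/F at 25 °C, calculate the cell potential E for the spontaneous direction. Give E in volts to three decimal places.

Fe³⁺/Fe²⁺ is the cathode (higher E°), Cr³⁺/Cr²⁺ the anode: E°cell = +0.77 − (-0.40) = +1.17 V, n = 1.
Overall: Fe³⁺(aq) + Cr²⁺(aq) → Fe²⁺(aq) + Cr³⁺(aq)
Q = [Fe²⁺]·[Cr³⁺] / ([Fe³⁺]·[Cr²⁺]); log Q = 3.446.
E = E° − (0.0592/n) log Q = +1.17 − (0.0592/1)(3.446) = +0.966 V.

+0.966 V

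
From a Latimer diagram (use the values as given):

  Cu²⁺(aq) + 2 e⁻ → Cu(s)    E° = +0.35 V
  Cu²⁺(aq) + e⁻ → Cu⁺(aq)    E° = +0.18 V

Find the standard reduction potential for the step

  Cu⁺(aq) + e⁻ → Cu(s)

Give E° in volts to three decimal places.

Sequential free energies add, so n₃E°₃ = n₁E°₁ + n₂E°₂.
With n₃ = 2, and the known step contributing 1×(+0.18) V, the unknown satisfies 1·E° = 2×(+0.35) − 1×(+0.18) = +0.520.
E° = +0.520 / 1 = +0.520 V.

+0.520 V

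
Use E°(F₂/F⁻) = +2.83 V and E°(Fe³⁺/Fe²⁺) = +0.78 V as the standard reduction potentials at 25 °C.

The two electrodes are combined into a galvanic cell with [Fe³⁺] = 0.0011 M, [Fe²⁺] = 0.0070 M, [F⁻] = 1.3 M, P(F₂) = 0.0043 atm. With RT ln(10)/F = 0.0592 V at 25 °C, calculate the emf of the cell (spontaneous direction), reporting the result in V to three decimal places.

+2.021 V

F₂/F⁻ is the cathode (higher E°), Fe³⁺/Fe²⁺ the anode: E°cell = +2.83 − (+0.78) = +2.05 V, n = 2.
Overall: F₂(g) + 2 Fe²⁺(aq) → 2 F⁻(aq) + 2 Fe³⁺(aq)
Q = [F⁻]^2·[Fe³⁺]^2 / (P(F₂)·[Fe²⁺]^2); log Q = 0.987.
E = E° − (0.0592/n) log Q = +2.05 − (0.0592/2)(0.987) = +2.021 V.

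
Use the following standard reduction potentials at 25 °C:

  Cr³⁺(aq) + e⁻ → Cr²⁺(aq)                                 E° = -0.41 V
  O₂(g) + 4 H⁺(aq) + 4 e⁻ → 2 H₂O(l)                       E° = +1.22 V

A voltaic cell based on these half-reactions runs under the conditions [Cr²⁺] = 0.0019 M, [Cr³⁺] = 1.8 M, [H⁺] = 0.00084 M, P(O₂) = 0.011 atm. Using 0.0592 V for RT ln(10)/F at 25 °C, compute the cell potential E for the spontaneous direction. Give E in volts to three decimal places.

+1.243 V

O₂/H₂O is the cathode (higher E°), Cr³⁺/Cr²⁺ the anode: E°cell = +1.22 − (-0.41) = +1.63 V, n = 4.
Overall: O₂(g) + 4 H⁺(aq) + 4 Cr²⁺(aq) → 2 H₂O(l) + 4 Cr³⁺(aq)
Q = [Cr³⁺]^4 / (P(O₂)·[H⁺]^4·[Cr²⁺]^4); log Q = 26.168.
E = E° − (0.0592/n) log Q = +1.63 − (0.0592/4)(26.168) = +1.243 V.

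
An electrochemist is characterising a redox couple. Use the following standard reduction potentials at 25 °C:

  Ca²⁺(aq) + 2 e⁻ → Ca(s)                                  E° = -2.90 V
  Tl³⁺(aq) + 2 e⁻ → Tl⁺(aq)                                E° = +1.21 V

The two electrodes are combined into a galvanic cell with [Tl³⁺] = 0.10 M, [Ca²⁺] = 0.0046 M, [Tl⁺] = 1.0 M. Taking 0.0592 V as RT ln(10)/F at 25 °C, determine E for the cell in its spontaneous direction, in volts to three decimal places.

Tl³⁺/Tl⁺ is the cathode (higher E°), Ca²⁺/Ca the anode: E°cell = +1.21 − (-2.90) = +4.11 V, n = 2.
Overall: Tl³⁺(aq) + Ca(s) → Tl⁺(aq) + Ca²⁺(aq)
Q = [Tl⁺]·[Ca²⁺] / ([Tl³⁺]); log Q = -1.337.
E = E° − (0.0592/n) log Q = +4.11 − (0.0592/2)(-1.337) = +4.150 V.

+4.150 V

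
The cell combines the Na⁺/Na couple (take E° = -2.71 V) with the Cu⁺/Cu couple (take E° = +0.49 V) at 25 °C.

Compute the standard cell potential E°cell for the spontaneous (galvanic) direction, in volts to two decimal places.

The Cu⁺/Cu couple has the higher reduction potential, so it is the cathode; Na⁺/Na is oxidised at the anode.
E°cell = E°(cathode) − E°(anode) = (+0.49) − (-2.71) = +3.20 V.

+3.20 V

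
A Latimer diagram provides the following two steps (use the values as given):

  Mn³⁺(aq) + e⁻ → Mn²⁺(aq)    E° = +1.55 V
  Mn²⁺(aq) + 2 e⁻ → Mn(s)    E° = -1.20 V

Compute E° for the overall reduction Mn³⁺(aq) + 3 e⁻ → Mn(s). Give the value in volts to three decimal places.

Since ΔG° = −nFE° is additive over sequential reductions, n₃E°₃ = n₁E°₁ + n₂E°₂.
E°₃ = (1×+1.55 + 2×-1.20) / 3 = (-0.850) / 3 = -0.283 V.

-0.283 V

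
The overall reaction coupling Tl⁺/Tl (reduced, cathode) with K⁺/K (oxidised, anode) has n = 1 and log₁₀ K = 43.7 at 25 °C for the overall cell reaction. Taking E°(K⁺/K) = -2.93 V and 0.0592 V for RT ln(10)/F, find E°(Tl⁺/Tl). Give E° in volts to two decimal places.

-0.34 V

E°cell = (0.0592/n)·log K = (0.0592/1)(43.7) = +2.587 V.
Since Tl⁺/Tl is the cathode and K⁺/K the anode, E°cell = E°(Tl⁺/Tl) − E°(K⁺/K).
So E°(Tl⁺/Tl) = E°cell + E°(K⁺/K) = +2.587 + (-2.93) = -0.34 V.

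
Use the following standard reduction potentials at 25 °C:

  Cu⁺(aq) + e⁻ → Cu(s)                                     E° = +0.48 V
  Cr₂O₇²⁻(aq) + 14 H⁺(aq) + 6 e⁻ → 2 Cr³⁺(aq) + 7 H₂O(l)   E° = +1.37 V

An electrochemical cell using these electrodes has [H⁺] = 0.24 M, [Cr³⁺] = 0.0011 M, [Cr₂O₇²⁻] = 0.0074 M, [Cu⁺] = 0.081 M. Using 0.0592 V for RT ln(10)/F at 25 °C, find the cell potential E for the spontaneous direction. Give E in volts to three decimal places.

Cr₂O₇²⁻/Cr³⁺ is the cathode (higher E°), Cu⁺/Cu the anode: E°cell = +1.37 − (+0.48) = +0.89 V, n = 6.
Overall: Cr₂O₇²⁻(aq) + 14 H⁺(aq) + 6 Cu(s) → 2 Cr³⁺(aq) + 7 H₂O(l) + 6 Cu⁺(aq)
Q = [Cr³⁺]^2·[Cu⁺]^6 / ([Cr₂O₇²⁻]·[H⁺]^14); log Q = -1.658.
E = E° − (0.0592/n) log Q = +0.89 − (0.0592/6)(-1.658) = +0.906 V.

+0.906 V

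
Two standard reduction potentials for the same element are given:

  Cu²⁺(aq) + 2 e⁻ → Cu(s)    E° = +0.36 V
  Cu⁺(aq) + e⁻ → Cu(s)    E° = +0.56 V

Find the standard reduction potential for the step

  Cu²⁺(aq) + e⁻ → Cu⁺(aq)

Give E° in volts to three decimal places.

Sequential free energies add, so n₃E°₃ = n₁E°₁ + n₂E°₂.
With n₃ = 2, and the known step contributing 1×(+0.56) V, the unknown satisfies 1·E° = 2×(+0.36) − 1×(+0.56) = +0.160.
E° = +0.160 / 1 = +0.160 V.

+0.160 V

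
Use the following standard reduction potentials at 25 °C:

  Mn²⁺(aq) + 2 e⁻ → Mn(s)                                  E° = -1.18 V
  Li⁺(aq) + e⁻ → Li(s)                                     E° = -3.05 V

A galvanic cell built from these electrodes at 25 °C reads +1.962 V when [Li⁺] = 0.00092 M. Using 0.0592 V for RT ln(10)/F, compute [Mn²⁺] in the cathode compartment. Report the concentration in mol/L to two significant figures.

Mn²⁺/Mn is the cathode, Li⁺/Li the anode: E°cell = +1.87 V, n = 2.
Overall reaction: Mn²⁺(aq) + 2 Li(s) → Mn(s) + 2 Li⁺(aq); Q = [Li⁺]^2/[Mn²⁺]^1.
From E = E° − (0.0592/n) log Q: log Q = (E° − E)·n/0.0592 = (+1.87 − (+1.962))·2/0.0592 = -3.1081.
So 1·log[Mn²⁺] = 2·log(0.00092) − log Q = -6.0724 − (-3.1081) = -2.9643; [Mn²⁺] = 10^(-2.9643) ≈ 0.0011 M.

0.0011 M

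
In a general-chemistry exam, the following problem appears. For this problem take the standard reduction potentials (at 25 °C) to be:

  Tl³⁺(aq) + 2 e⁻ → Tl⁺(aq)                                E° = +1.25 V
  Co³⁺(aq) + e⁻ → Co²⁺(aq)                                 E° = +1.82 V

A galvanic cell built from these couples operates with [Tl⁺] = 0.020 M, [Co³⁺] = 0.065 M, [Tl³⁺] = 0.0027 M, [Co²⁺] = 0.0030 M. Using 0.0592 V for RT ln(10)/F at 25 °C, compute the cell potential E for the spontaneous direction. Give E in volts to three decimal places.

+0.675 V

Co³⁺/Co²⁺ is the cathode (higher E°), Tl³⁺/Tl⁺ the anode: E°cell = +1.82 − (+1.25) = +0.57 V, n = 2.
Overall: 2 Co³⁺(aq) + Tl⁺(aq) → 2 Co²⁺(aq) + Tl³⁺(aq)
Q = [Co²⁺]^2·[Tl³⁺] / ([Co³⁺]^2·[Tl⁺]); log Q = -3.541.
E = E° − (0.0592/n) log Q = +0.57 − (0.0592/2)(-3.541) = +0.675 V.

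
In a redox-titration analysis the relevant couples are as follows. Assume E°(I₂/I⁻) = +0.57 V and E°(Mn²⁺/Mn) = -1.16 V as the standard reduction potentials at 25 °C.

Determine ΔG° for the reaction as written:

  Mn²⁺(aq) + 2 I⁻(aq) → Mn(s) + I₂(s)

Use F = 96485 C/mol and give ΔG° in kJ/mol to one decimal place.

+333.8 kJ/mol

As written, Mn²⁺/Mn is reduced (cathode) and I₂/I⁻ is oxidised (anode), so E°cell = (-1.16) − (+0.57) = -1.73 V.
Balancing electrons gives n = 2.
ΔG° = −nFE° = −(2)(96485)(-1.73) = 333,838 J = +333.8 kJ/mol.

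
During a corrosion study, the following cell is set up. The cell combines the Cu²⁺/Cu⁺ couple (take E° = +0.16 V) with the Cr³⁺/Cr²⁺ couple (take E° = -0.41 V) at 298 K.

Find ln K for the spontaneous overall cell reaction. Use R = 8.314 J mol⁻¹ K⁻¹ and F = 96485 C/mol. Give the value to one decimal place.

Cathode: Cu²⁺/Cu⁺; anode: Cr³⁺/Cr²⁺. E°cell = (+0.16) − (-0.41) = +0.57 V, with n = 1.
ΔG° = −nFE° = −RT ln K, so ln K = nFE°/(RT) = (1)(96485)(+0.57) / ((8.314)(298)) = 22.198.

22.2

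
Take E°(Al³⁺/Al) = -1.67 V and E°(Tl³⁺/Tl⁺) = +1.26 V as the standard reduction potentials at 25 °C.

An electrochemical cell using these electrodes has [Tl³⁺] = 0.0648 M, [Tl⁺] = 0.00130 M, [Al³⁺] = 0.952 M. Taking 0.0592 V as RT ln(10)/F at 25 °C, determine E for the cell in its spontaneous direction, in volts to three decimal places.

Tl³⁺/Tl⁺ is the cathode (higher E°), Al³⁺/Al the anode: E°cell = +1.26 − (-1.67) = +2.93 V, n = 6.
Overall: 3 Tl³⁺(aq) + 2 Al(s) → 3 Tl⁺(aq) + 2 Al³⁺(aq)
Q = [Tl⁺]^3·[Al³⁺]^2 / ([Tl³⁺]^3); log Q = -5.136.
E = E° − (0.0592/n) log Q = +2.93 − (0.0592/6)(-5.136) = +2.981 V.

+2.981 V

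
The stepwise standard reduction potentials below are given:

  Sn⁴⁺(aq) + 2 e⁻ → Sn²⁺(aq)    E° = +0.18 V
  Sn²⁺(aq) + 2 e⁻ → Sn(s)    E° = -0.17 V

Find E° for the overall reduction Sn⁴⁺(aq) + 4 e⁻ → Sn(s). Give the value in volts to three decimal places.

Adding the free-energy changes (−nFE°) of the two steps gives −n₃FE°₃ = −n₁FE°₁ − n₂FE°₂.
E°₃ = (2×+0.18 + 2×-0.17) / 4 = (+0.020) / 4 = +0.005 V.

+0.005 V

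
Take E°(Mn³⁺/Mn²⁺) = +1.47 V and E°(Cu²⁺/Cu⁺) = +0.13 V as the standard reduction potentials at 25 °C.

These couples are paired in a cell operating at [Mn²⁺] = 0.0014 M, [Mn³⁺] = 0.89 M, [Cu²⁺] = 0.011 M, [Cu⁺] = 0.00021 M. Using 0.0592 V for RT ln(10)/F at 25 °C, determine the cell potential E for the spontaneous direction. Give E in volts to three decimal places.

Mn³⁺/Mn²⁺ is the cathode (higher E°), Cu²⁺/Cu⁺ the anode: E°cell = +1.47 − (+0.13) = +1.34 V, n = 1.
Overall: Mn³⁺(aq) + Cu⁺(aq) → Mn²⁺(aq) + Cu²⁺(aq)
Q = [Mn²⁺]·[Cu²⁺] / ([Mn³⁺]·[Cu⁺]); log Q = -1.084.
E = E° − (0.0592/n) log Q = +1.34 − (0.0592/1)(-1.084) = +1.404 V.

+1.404 V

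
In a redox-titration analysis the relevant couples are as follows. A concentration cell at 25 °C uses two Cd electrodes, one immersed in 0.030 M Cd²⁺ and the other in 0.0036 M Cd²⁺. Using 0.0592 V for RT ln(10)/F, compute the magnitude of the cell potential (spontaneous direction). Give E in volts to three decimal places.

For a concentration cell E°cell = 0. The 0.030 M side is the cathode (reduction is favoured where [Cd²⁺] is higher).
With n = 2, E = −(0.0592/2) log([Cd²⁺]ₐₙ/[Cd²⁺]꜀ₐₜ) = −(0.0592/2) log(0.0036/0.03) = −(0.0592/2)(-0.921) = +0.027 V.

+0.027 V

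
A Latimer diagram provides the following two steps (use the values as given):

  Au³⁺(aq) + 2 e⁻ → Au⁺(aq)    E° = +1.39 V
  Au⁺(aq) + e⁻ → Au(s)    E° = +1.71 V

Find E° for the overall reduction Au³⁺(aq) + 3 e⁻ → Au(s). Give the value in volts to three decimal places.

Since ΔG° = −nFE° is additive over sequential reductions, n₃E°₃ = n₁E°₁ + n₂E°₂.
E°₃ = (2×+1.39 + 1×+1.71) / 3 = (+4.490) / 3 = +1.497 V.
E° values themselves are not directly additive — weighting by electron count is essential.

+1.497 V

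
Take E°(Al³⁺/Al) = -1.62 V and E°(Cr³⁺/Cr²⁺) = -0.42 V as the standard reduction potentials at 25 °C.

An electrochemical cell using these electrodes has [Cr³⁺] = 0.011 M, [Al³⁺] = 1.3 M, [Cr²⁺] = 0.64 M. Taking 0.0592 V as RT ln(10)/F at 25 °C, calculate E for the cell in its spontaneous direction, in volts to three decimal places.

Cr³⁺/Cr²⁺ is the cathode (higher E°), Al³⁺/Al the anode: E°cell = -0.42 − (-1.62) = +1.20 V, n = 3.
Overall: 3 Cr³⁺(aq) + Al(s) → 3 Cr²⁺(aq) + Al³⁺(aq)
Q = [Cr²⁺]^3·[Al³⁺] / ([Cr³⁺]^3); log Q = 5.408.
E = E° − (0.0592/n) log Q = +1.20 − (0.0592/3)(5.408) = +1.093 V.

+1.093 V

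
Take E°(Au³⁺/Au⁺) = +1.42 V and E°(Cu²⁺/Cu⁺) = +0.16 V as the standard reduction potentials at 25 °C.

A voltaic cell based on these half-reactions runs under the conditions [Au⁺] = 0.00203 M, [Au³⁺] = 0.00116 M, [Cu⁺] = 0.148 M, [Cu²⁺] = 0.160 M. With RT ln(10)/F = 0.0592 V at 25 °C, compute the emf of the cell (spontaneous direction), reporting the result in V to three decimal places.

Au³⁺/Au⁺ is the cathode (higher E°), Cu²⁺/Cu⁺ the anode: E°cell = +1.42 − (+0.16) = +1.26 V, n = 2.
Overall: Au³⁺(aq) + 2 Cu⁺(aq) → Au⁺(aq) + 2 Cu²⁺(aq)
Q = [Au⁺]·[Cu²⁺]^2 / ([Au³⁺]·[Cu⁺]^2); log Q = 0.311.
E = E° − (0.0592/n) log Q = +1.26 − (0.0592/2)(0.311) = +1.251 V.

+1.251 V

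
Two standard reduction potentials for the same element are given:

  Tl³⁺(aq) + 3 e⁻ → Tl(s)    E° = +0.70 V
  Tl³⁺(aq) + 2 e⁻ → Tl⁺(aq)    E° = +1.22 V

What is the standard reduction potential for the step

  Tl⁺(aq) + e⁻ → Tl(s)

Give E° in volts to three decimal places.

Sequential free energies add, so n₃E°₃ = n₁E°₁ + n₂E°₂.
With n₃ = 3, and the known step contributing 2×(+1.22) V, the unknown satisfies 1·E° = 3×(+0.70) − 2×(+1.22) = -0.340.
E° = -0.340 / 1 = -0.340 V.

-0.340 V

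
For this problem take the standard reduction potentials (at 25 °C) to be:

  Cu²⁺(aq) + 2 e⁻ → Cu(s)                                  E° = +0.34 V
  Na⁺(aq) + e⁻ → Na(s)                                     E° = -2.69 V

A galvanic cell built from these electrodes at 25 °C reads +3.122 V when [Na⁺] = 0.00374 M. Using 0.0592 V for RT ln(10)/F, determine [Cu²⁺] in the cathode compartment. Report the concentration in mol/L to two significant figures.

Cu²⁺/Cu is the cathode, Na⁺/Na the anode: E°cell = +3.03 V, n = 2.
Overall reaction: Cu²⁺(aq) + 2 Na(s) → Cu(s) + 2 Na⁺(aq); Q = [Na⁺]^2/[Cu²⁺]^1.
From E = E° − (0.0592/n) log Q: log Q = (E° − E)·n/0.0592 = (+3.03 − (+3.122))·2/0.0592 = -3.1081.
So 1·log[Cu²⁺] = 2·log(0.00374) − log Q = -4.8543 − (-3.1081) = -1.7462; [Cu²⁺] = 10^(-1.7462) ≈ 0.018 M.

0.018 M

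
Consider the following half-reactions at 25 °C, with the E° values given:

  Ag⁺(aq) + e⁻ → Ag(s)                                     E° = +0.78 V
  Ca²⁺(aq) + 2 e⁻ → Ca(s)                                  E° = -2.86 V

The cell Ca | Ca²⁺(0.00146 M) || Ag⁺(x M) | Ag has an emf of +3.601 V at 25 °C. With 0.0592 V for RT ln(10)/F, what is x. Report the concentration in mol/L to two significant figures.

Ag⁺/Ag is the cathode, Ca²⁺/Ca the anode: E°cell = +3.64 V, n = 2.
Overall reaction: 2 Ag⁺(aq) + Ca(s) → 2 Ag(s) + Ca²⁺(aq); Q = [Ca²⁺]^1/[Ag⁺]^2.
From E = E° − (0.0592/n) log Q: log Q = (E° − E)·n/0.0592 = (+3.64 − (+3.601))·2/0.0592 = 1.3176.
So 2·log[Ag⁺] = 1·log(0.00146) − log Q = -2.8356 − (1.3176) = -4.1532; log[Ag⁺] = -4.1532 / 2 = -2.0766; [Ag⁺] = 10^(-2.0766) ≈ 0.0084 M.

0.0084 M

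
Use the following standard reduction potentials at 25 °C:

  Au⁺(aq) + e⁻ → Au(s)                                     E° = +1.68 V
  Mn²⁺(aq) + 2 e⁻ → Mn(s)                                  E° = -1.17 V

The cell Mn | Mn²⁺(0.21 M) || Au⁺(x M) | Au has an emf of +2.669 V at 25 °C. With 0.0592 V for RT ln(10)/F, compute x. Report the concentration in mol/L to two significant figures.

Au⁺/Au is the cathode, Mn²⁺/Mn the anode: E°cell = +2.85 V, n = 2.
Overall reaction: 2 Au⁺(aq) + Mn(s) → 2 Au(s) + Mn²⁺(aq); Q = [Mn²⁺]^1/[Au⁺]^2.
From E = E° − (0.0592/n) log Q: log Q = (E° − E)·n/0.0592 = (+2.85 − (+2.669))·2/0.0592 = 6.1149.
So 2·log[Au⁺] = 1·log(0.21) − log Q = -0.6778 − (6.1149) = -6.7927; log[Au⁺] = -6.7927 / 2 = -3.3963; [Au⁺] = 10^(-3.3963) ≈ 0.00040 M.

0.00040 M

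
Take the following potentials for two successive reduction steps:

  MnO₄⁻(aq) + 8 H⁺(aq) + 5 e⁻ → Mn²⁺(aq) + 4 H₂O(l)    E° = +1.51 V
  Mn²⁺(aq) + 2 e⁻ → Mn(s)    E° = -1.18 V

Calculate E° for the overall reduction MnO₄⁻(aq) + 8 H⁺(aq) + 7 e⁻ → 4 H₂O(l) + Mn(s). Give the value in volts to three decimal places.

Standard free energies of sequential steps add: ΔG°₃ = ΔG°₁ + ΔG°₂, so n₃E°₃ = n₁E°₁ + n₂E°₂.
E°₃ = (5×+1.51 + 2×-1.18) / 7 = (+5.190) / 7 = +0.741 V.

+0.741 V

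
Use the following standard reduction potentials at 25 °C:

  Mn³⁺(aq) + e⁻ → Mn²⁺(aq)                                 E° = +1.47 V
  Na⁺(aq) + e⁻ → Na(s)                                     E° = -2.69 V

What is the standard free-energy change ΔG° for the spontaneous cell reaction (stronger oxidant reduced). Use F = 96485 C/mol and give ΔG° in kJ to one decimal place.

-401.4 kJ

Mn³⁺/Mn²⁺ (E° = +1.47 V) is the cathode; Na⁺/Na (E° = -2.69 V) is the anode, so E°cell = +4.16 V.
Balancing electrons gives n = 1 (lcm of 1 and 1).
ΔG° = −nFE° = −(1)(96485)(+4.16) = -401,378 J = -401.4 kJ.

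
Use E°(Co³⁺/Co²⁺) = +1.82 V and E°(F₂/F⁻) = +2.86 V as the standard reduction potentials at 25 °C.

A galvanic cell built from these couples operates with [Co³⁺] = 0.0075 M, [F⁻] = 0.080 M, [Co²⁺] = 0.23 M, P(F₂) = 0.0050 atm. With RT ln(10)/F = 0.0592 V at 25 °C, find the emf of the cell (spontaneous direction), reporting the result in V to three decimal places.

F₂/F⁻ is the cathode (higher E°), Co³⁺/Co²⁺ the anode: E°cell = +2.86 − (+1.82) = +1.04 V, n = 2.
Overall: F₂(g) + 2 Co²⁺(aq) → 2 F⁻(aq) + 2 Co³⁺(aq)
Q = [F⁻]^2·[Co³⁺]^2 / (P(F₂)·[Co²⁺]^2); log Q = -2.866.
E = E° − (0.0592/n) log Q = +1.04 − (0.0592/2)(-2.866) = +1.125 V.

+1.125 V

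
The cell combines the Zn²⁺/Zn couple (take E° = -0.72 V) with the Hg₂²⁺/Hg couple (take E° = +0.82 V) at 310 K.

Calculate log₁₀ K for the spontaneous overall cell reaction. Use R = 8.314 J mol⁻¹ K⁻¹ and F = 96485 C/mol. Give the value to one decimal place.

Cathode: Hg₂²⁺/Hg; anode: Zn²⁺/Zn. E°cell = (+0.82) − (-0.72) = +1.54 V, with n = 2.
ΔG° = −nFE° = −RT ln K, so ln K = nFE°/(RT) = (2)(96485)(+1.54) / ((8.314)(310)) = 115.303.
log₁₀ K = 115.303 / ln 10 = 50.1.

50.1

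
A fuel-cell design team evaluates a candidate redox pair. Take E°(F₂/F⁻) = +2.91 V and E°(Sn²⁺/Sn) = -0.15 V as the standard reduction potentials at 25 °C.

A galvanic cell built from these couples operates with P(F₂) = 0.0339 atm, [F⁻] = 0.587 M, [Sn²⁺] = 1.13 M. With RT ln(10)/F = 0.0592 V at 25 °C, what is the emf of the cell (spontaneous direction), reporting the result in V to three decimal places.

F₂/F⁻ is the cathode (higher E°), Sn²⁺/Sn the anode: E°cell = +2.91 − (-0.15) = +3.06 V, n = 2.
Overall: F₂(g) + Sn(s) → 2 F⁻(aq) + Sn²⁺(aq)
Q = [F⁻]^2·[Sn²⁺] / (P(F₂)); log Q = 1.060.
E = E° − (0.0592/n) log Q = +3.06 − (0.0592/2)(1.060) = +3.029 V.

+3.029 V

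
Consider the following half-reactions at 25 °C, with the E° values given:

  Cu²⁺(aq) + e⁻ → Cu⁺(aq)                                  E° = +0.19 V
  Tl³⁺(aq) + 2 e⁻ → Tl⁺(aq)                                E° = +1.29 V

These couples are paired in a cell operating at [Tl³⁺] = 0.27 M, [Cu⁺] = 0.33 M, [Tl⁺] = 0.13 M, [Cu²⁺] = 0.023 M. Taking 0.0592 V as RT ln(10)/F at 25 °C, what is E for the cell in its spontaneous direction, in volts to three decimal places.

Tl³⁺/Tl⁺ is the cathode (higher E°), Cu²⁺/Cu⁺ the anode: E°cell = +1.29 − (+0.19) = +1.10 V, n = 2.
Overall: Tl³⁺(aq) + 2 Cu⁺(aq) → Tl⁺(aq) + 2 Cu²⁺(aq)
Q = [Tl⁺]·[Cu²⁺]^2 / ([Tl³⁺]·[Cu⁺]^2); log Q = -2.631.
E = E° − (0.0592/n) log Q = +1.10 − (0.0592/2)(-2.631) = +1.178 V.

+1.178 V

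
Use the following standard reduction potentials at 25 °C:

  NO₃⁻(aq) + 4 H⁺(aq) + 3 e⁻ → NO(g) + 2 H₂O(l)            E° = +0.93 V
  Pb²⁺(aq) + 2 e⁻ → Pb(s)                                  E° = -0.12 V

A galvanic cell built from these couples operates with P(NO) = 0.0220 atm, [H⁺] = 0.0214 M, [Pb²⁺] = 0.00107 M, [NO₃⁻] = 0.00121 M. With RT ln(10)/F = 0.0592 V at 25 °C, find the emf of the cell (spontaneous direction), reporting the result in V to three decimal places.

+0.981 V

NO₃⁻/NO is the cathode (higher E°), Pb²⁺/Pb the anode: E°cell = +0.93 − (-0.12) = +1.05 V, n = 6.
Overall: 2 NO₃⁻(aq) + 8 H⁺(aq) + 3 Pb(s) → 2 NO(g) + 4 H₂O(l) + 3 Pb²⁺(aq)
Q = P(NO)^2·[Pb²⁺]^3 / ([NO₃⁻]^2·[H⁺]^8); log Q = 6.964.
E = E° − (0.0592/n) log Q = +1.05 − (0.0592/6)(6.964) = +0.981 V.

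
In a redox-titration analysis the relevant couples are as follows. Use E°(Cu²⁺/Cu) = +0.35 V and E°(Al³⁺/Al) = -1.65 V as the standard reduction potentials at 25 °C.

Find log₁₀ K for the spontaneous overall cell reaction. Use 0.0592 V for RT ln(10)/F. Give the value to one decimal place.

Cathode: Cu²⁺/Cu; anode: Al³⁺/Al. E°cell = +2.00 V, n = 6.
log K = nE°cell / 0.0592 = (6)(+2.00) / 0.0592 = 202.7.

202.7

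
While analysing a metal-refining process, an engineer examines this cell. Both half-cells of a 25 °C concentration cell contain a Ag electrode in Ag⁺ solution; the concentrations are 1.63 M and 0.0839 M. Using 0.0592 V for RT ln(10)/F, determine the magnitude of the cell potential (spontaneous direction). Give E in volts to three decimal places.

+0.076 V

For a concentration cell E°cell = 0. The 1.63 M side is the cathode (reduction is favoured where [Ag⁺] is higher).
With n = 1, E = −(0.0592/1) log([Ag⁺]ₐₙ/[Ag⁺]꜀ₐₜ) = −(0.0592/1) log(0.0839/1.63) = −(0.0592/1)(-1.288) = +0.076 V.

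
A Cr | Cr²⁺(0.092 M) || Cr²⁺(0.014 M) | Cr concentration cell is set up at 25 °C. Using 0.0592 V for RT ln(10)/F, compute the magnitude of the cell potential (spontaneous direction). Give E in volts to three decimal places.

For a concentration cell E°cell = 0. The 0.092 M side is the cathode (reduction is favoured where [Cr²⁺] is higher).
With n = 2, E = −(0.0592/2) log([Cr²⁺]ₐₙ/[Cr²⁺]꜀ₐₜ) = −(0.0592/2) log(0.014/0.092) = −(0.0592/2)(-0.818) = +0.024 V.

+0.024 V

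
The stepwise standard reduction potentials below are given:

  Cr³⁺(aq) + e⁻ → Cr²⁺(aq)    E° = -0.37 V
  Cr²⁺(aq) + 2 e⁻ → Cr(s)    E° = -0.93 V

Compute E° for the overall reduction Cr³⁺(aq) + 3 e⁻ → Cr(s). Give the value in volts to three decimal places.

Standard free energies of sequential steps add: ΔG°₃ = ΔG°₁ + ΔG°₂, so n₃E°₃ = n₁E°₁ + n₂E°₂.
E°₃ = (1×-0.37 + 2×-0.93) / 3 = (-2.230) / 3 = -0.743 V.

-0.743 V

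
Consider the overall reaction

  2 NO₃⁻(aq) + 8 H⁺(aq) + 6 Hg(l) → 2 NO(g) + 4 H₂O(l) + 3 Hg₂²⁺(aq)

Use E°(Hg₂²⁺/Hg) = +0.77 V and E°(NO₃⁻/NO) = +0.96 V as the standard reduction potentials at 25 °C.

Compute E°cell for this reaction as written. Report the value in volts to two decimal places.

+0.19 V

The NO₃⁻/NO couple has the higher reduction potential, so it is the cathode; Hg₂²⁺/Hg is oxidised at the anode.
E°cell = E°(cathode) − E°(anode) = (+0.96) − (+0.77) = +0.19 V.
Since E°cell > 0, the reaction is spontaneous under standard conditions.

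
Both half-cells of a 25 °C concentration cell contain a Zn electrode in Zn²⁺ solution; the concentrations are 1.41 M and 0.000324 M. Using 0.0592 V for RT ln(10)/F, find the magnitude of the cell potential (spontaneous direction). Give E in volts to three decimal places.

+0.108 V

For a concentration cell E°cell = 0. The 1.41 M side is the cathode (reduction is favoured where [Zn²⁺] is higher).
With n = 2, E = −(0.0592/2) log([Zn²⁺]ₐₙ/[Zn²⁺]꜀ₐₜ) = −(0.0592/2) log(0.000324/1.41) = −(0.0592/2)(-3.639) = +0.108 V.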